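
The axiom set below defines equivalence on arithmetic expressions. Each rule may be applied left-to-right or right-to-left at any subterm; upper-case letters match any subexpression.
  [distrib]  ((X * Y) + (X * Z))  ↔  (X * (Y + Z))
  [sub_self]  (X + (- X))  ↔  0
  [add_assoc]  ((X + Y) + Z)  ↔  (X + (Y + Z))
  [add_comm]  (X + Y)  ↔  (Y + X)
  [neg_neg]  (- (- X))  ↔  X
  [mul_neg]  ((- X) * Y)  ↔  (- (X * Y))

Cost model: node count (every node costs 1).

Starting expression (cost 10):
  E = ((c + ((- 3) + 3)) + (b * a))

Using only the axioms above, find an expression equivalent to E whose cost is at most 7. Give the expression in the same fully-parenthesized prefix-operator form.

((0 + c) + (b * a))   [cost 7]

1. [add_comm →] ((- 3) + 3)  →  (3 + (- 3));  E = ((c + (3 + (- 3))) + (b * a))
2. [add_comm →] (c + (3 + (- 3)))  →  ((3 + (- 3)) + c);  E = (((3 + (- 3)) + c) + (b * a))
3. [sub_self →] (3 + (- 3))  →  0;  cost 7 ≤ 7, done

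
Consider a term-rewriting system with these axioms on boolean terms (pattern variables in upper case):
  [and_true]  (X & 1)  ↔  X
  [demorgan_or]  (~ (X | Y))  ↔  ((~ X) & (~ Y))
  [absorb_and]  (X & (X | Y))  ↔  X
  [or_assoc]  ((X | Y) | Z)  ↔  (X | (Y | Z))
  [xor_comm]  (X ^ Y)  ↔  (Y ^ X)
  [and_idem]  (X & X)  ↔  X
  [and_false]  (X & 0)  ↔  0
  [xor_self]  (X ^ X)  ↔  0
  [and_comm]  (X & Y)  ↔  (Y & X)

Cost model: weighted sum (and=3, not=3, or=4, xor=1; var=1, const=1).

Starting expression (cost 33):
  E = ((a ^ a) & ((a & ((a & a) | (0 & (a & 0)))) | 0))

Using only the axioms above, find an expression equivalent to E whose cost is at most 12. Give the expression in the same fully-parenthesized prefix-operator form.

(1) (a & 0)  =[and_false →]=  0    ⊢ ((a ^ a) & ((a & ((a & a) | (0 & 0))) | 0))
(2) (a & a)  =[and_idem →]=  a    ⊢ ((a ^ a) & ((a & (a | (0 & 0))) | 0))
(3) (0 & 0)  =[and_idem →]=  0    ⊢ ((a ^ a) & ((a & (a | 0)) | 0))
(4) (a & (a | 0))  =[absorb_and →]=  a    ⊢ cost 12, within 12

((a ^ a) & (a | 0))   [cost 12]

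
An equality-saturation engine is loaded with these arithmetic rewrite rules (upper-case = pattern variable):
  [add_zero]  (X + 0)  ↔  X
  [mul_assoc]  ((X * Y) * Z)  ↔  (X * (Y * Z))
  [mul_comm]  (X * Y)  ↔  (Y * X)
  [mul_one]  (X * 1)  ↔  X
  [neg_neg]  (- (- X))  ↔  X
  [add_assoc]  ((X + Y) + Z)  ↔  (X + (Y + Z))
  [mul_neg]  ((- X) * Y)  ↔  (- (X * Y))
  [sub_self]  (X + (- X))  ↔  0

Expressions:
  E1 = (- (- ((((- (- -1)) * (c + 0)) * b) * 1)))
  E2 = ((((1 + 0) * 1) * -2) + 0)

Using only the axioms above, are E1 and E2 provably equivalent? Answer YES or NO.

The axioms are sound identities: if E1 ↔* E2 then E1 and E2 evaluate identically under any assignment.
Under b=0, c=0: E1 evaluates to 0, E2 to -2. Distinct ⇒ no rewrite sequence connects them.

NO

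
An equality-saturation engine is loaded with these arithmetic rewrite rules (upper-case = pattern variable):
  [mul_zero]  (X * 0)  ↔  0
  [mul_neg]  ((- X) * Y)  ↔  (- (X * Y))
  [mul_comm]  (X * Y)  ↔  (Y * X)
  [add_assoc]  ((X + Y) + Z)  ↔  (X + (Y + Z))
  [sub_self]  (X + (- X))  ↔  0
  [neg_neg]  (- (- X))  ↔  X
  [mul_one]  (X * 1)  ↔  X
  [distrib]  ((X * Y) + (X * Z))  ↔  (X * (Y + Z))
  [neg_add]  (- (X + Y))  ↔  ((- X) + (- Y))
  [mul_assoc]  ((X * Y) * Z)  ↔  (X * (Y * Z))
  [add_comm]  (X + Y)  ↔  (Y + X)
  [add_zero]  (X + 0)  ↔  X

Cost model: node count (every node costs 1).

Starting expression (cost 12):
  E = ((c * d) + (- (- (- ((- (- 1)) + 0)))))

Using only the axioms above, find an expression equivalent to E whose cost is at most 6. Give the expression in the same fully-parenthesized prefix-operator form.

1. [neg_neg →] (- (- ((- (- 1)) + 0)))  →  ((- (- 1)) + 0);  E = ((c * d) + (- ((- (- 1)) + 0)))
2. [add_zero →] ((- (- 1)) + 0)  →  (- (- 1));  E = ((c * d) + (- (- (- 1))))
3. [neg_neg →] (- (- (- 1)))  →  (- 1);  cost 6 ≤ 6, done

((c * d) + (- 1))   [cost 6]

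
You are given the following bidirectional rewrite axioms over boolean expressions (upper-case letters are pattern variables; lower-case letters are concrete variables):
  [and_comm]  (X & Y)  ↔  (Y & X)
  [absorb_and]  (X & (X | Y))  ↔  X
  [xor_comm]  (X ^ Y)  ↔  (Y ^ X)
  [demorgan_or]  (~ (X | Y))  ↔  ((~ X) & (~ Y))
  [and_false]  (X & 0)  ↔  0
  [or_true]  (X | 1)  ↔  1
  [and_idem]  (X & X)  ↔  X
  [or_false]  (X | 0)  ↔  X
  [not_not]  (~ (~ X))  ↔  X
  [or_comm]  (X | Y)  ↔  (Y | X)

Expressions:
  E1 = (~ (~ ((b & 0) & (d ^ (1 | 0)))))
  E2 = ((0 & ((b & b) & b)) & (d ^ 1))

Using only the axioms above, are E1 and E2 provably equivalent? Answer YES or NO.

(1) (~ (~ ((b & 0) & (d ^ (1 | 0)))))  =[not_not →]=  ((b & 0) & (d ^ (1 | 0)))
(2) (d ^ (1 | 0))  =[xor_comm →]=  ((1 | 0) ^ d)    ⊢ ((b & 0) & ((1 | 0) ^ d))
(3) (1 | 0)  =[or_false →]=  1    ⊢ ((b & 0) & (1 ^ d))
(4) (1 ^ d)  =[xor_comm →]=  (d ^ 1)    ⊢ ((b & 0) & (d ^ 1))
(5) (b & 0)  =[and_comm →]=  (0 & b)    ⊢ ((0 & b) & (d ^ 1))
(6) b  =[and_idem ←]=  (b & b)    ⊢ ((0 & (b & b)) & (d ^ 1))
(7) b  =[and_idem ←]=  (b & b)    ⊢ E2

YES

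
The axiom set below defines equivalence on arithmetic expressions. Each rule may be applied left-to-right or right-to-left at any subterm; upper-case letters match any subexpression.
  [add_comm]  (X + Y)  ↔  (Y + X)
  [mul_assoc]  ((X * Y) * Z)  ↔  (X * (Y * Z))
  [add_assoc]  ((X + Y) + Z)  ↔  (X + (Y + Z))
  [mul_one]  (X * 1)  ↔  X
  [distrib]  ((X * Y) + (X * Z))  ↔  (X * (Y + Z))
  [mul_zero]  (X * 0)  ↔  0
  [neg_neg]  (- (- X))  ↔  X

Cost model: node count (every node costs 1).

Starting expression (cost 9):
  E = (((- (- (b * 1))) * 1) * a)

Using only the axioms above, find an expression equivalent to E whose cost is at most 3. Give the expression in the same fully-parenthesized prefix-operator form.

(b * a)   [cost 3]

1. [mul_one →] (b * 1)  →  b;  E = (((- (- b)) * 1) * a)
2. [neg_neg →] (- (- b))  →  b;  E = ((b * 1) * a)
3. [mul_one →] (b * 1)  →  b;  cost 3 ≤ 3, done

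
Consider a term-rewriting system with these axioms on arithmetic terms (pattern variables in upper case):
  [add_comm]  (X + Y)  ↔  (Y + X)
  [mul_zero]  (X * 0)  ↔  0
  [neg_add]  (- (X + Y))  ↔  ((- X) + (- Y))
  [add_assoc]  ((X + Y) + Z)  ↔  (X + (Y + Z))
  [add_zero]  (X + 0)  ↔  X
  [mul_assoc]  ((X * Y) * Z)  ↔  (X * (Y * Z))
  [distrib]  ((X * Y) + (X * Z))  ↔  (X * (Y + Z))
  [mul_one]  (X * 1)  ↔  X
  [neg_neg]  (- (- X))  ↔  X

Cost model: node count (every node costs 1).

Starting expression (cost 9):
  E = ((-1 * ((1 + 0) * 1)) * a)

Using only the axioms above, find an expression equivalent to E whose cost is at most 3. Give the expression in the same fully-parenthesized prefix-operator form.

(1) (1 + 0)  =[add_zero →]=  1    ⊢ ((-1 * (1 * 1)) * a)
(2) (1 * 1)  =[mul_one →]=  1    ⊢ ((-1 * 1) * a)
(3) (-1 * 1)  =[mul_one →]=  -1    ⊢ cost 3, within 3

(-1 * a)   [cost 3]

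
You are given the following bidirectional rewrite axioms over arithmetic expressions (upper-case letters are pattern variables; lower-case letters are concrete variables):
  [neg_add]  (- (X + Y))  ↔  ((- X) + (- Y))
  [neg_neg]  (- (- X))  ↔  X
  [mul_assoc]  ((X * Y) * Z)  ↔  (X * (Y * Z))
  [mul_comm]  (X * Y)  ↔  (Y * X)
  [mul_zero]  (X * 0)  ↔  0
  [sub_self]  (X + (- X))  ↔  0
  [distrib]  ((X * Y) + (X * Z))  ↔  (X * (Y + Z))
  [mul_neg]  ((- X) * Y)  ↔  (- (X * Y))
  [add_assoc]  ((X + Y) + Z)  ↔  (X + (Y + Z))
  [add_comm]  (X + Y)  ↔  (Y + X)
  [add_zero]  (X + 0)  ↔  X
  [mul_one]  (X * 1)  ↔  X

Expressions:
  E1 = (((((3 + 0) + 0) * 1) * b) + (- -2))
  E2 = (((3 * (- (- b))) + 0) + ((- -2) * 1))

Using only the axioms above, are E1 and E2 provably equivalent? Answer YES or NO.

1. [add_zero →] (3 + 0)  →  3;  E1 = ((((3 + 0) * 1) * b) + (- -2))
2. [add_zero →] (3 + 0)  →  3;  E1 = (((3 * 1) * b) + (- -2))
3. [mul_one →] (3 * 1)  →  3;  E1 = ((3 * b) + (- -2))
4. [mul_one ←] (- -2)  →  ((- -2) * 1);  E1 = ((3 * b) + ((- -2) * 1))
5. [add_zero ←] (3 * b)  →  ((3 * b) + 0);  E1 = (((3 * b) + 0) + ((- -2) * 1))
6. [neg_neg ←] b  →  (- (- b));  this is E2

YES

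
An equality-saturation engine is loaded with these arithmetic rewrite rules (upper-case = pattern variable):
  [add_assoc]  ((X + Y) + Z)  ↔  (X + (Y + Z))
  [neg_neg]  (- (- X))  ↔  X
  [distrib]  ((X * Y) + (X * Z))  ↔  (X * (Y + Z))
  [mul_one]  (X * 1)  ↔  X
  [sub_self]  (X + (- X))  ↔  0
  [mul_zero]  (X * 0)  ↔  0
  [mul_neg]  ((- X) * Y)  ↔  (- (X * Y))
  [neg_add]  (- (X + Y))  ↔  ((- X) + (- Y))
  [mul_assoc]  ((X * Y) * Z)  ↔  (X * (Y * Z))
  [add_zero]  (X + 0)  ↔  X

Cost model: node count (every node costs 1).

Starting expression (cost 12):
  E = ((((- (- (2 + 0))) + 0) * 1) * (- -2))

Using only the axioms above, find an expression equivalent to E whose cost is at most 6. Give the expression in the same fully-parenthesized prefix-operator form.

(1) (2 + 0)  =[add_zero →]=  2    ⊢ ((((- (- 2)) + 0) * 1) * (- -2))
(2) (- (- 2))  =[neg_neg →]=  2    ⊢ (((2 + 0) * 1) * (- -2))
(3) ((2 + 0) * 1)  =[mul_one →]=  (2 + 0)    ⊢ cost 6, within 6

((2 + 0) * (- -2))   [cost 6]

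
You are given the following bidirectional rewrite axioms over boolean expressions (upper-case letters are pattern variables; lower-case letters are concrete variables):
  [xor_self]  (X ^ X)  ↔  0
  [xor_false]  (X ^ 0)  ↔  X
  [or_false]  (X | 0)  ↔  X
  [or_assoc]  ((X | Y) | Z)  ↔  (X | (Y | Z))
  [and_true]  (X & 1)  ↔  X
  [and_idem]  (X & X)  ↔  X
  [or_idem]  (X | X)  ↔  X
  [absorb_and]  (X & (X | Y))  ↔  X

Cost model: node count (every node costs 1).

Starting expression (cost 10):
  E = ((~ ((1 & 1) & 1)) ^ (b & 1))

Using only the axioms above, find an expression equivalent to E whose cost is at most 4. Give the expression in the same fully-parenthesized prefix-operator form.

(1) ((1 & 1) & 1)  =[and_true →]=  (1 & 1)    ⊢ ((~ (1 & 1)) ^ (b & 1))
(2) (b & 1)  =[and_true →]=  b    ⊢ ((~ (1 & 1)) ^ b)
(3) (1 & 1)  =[and_true →]=  1    ⊢ cost 4, within 4

((~ 1) ^ b)   [cost 4]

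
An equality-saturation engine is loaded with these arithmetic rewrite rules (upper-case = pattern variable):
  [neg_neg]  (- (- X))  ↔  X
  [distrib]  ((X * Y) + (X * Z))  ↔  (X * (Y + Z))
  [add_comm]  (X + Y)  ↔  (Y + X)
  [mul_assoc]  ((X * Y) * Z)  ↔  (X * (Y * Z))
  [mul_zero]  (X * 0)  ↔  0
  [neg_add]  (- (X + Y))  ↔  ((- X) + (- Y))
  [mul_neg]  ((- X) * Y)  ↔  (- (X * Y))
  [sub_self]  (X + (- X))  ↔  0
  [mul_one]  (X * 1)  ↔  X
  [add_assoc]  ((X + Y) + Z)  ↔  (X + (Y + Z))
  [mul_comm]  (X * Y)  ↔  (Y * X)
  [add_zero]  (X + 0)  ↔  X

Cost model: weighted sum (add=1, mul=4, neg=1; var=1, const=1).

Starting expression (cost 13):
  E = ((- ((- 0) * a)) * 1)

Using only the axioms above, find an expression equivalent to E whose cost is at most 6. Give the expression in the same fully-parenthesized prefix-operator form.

1. [mul_one →] ((- ((- 0) * a)) * 1)  →  (- ((- 0) * a))
2. [mul_neg →] ((- 0) * a)  →  (- (0 * a));  E = (- (- (0 * a)))
3. [neg_neg →] (- (- (0 * a)))  →  (0 * a);  cost 6 ≤ 6, done

(0 * a)   [cost 6]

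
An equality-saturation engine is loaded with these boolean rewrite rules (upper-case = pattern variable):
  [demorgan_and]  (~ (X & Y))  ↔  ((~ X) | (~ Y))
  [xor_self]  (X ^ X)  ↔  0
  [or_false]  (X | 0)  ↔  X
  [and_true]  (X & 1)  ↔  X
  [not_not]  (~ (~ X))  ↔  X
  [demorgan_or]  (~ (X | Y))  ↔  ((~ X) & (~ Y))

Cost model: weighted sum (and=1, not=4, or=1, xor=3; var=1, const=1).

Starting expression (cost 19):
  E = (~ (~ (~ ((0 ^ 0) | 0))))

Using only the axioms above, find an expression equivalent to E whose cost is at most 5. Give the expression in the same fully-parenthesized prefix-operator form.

(~ 0)   [cost 5]

1. [not_not →] (~ (~ ((0 ^ 0) | 0)))  →  ((0 ^ 0) | 0);  E = (~ ((0 ^ 0) | 0))
2. [or_false →] ((0 ^ 0) | 0)  →  (0 ^ 0);  E = (~ (0 ^ 0))
3. [xor_self →] (0 ^ 0)  →  0;  cost 5 ≤ 5, done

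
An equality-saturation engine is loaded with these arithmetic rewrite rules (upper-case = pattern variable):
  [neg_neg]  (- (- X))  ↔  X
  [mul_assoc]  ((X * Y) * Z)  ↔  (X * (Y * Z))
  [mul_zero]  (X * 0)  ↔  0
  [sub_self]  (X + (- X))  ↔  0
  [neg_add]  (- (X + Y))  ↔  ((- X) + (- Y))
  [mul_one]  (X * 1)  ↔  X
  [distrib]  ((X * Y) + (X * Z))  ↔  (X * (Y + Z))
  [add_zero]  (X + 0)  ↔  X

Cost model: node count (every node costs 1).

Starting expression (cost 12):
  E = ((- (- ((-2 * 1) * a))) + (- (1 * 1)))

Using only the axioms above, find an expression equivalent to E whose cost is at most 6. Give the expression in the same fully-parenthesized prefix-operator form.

step 1: mul_one (→) rewrites (-2 * 1) into -2, now ((- (- (-2 * a))) + (- (1 * 1)))
step 2: neg_neg (→) rewrites (- (- (-2 * a))) into (-2 * a), now ((-2 * a) + (- (1 * 1)))
step 3: mul_one (→) rewrites (1 * 1) into 1, reaching cost 6 (bound 6)

((-2 * a) + (- 1))   [cost 6]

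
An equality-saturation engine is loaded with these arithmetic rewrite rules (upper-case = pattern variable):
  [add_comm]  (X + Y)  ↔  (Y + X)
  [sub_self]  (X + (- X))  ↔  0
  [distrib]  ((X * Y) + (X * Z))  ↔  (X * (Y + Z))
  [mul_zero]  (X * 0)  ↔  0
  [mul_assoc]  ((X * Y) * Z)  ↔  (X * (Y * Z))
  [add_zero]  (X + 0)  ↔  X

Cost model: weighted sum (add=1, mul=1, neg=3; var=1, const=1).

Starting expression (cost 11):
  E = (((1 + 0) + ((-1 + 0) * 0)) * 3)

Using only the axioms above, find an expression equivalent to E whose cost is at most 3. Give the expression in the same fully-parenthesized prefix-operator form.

(1 * 3)   [cost 3]

step 1: add_zero (→) rewrites (-1 + 0) into -1, now (((1 + 0) + (-1 * 0)) * 3)
step 2: mul_zero (→) rewrites (-1 * 0) into 0, now (((1 + 0) + 0) * 3)
step 3: add_zero (→) rewrites (1 + 0) into 1, now ((1 + 0) * 3)
step 4: add_zero (→) rewrites (1 + 0) into 1, reaching cost 3 (bound 3)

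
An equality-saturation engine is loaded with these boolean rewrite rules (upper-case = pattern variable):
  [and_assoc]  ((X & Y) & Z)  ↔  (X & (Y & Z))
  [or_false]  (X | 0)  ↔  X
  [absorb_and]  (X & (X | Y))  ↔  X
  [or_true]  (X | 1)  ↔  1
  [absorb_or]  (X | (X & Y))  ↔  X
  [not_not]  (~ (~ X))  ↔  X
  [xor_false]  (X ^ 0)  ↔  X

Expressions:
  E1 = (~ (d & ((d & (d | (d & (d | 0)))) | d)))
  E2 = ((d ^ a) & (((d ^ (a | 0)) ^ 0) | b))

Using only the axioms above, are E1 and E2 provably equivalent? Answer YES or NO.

NO

The axioms are sound identities: if E1 ↔* E2 then E1 and E2 evaluate identically under any assignment.
Under a=0, b=0, d=0: E1 evaluates to 1, E2 to 0. Distinct ⇒ no rewrite sequence connects them.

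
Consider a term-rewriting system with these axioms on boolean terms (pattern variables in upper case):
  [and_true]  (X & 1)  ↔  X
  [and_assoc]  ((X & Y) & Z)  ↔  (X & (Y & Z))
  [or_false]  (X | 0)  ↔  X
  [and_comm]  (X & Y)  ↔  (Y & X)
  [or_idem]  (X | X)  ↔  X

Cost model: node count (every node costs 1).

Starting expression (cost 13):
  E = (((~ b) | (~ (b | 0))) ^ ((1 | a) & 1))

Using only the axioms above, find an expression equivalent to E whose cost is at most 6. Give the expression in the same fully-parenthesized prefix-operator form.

((~ b) ^ (1 | a))   [cost 6]

1. [or_false →] (b | 0)  →  b;  E = (((~ b) | (~ b)) ^ ((1 | a) & 1))
2. [or_idem →] ((~ b) | (~ b))  →  (~ b);  E = ((~ b) ^ ((1 | a) & 1))
3. [and_true →] ((1 | a) & 1)  →  (1 | a);  cost 6 ≤ 6, done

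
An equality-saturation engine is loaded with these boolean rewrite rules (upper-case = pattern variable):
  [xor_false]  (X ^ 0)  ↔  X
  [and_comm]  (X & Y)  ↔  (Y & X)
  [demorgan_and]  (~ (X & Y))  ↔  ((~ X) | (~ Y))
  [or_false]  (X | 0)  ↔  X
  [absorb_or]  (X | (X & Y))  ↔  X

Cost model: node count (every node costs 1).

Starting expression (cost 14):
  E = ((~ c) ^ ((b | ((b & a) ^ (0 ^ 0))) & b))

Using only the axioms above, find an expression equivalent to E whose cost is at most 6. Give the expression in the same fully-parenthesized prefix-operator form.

step 1: xor_false (→) rewrites (0 ^ 0) into 0, now ((~ c) ^ ((b | ((b & a) ^ 0)) & b))
step 2: xor_false (→) rewrites ((b & a) ^ 0) into (b & a), now ((~ c) ^ ((b | (b & a)) & b))
step 3: absorb_or (→) rewrites (b | (b & a)) into b, reaching cost 6 (bound 6)

((~ c) ^ (b & b))   [cost 6]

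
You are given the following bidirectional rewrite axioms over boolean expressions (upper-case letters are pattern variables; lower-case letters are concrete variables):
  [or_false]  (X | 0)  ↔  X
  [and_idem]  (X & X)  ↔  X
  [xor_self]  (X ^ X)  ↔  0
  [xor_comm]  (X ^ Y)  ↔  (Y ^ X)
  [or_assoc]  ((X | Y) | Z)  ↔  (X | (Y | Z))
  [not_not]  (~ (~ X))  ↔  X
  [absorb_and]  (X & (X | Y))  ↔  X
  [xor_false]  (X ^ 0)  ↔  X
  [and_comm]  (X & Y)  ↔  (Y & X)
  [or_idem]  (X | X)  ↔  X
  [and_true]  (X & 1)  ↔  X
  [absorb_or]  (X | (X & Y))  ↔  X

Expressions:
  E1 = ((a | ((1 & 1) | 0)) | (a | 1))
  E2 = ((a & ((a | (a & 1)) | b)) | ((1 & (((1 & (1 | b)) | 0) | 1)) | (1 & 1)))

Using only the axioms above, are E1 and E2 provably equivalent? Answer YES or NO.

step 1: or_false (→) rewrites ((1 & 1) | 0) into (1 & 1), now ((a | (1 & 1)) | (a | 1))
step 2: and_idem (→) rewrites (1 & 1) into 1, now ((a | 1) | (a | 1))
step 3: or_idem (→) rewrites ((a | 1) | (a | 1)) into (a | 1)
step 4: absorb_or (←) rewrites 1 into (1 | (1 & 1)), now (a | (1 | (1 & 1)))
step 5: absorb_and (←) rewrites 1 into (1 & (1 | 1)), now (a | ((1 & (1 | 1)) | (1 & 1)))
step 6: absorb_and (←) rewrites a into (a & (a | b)), now ((a & (a | b)) | ((1 & (1 | 1)) | (1 & 1)))
step 7: or_idem (←) rewrites a into (a | a), now ((a & ((a | a) | b)) | ((1 & (1 | 1)) | (1 & 1)))
step 8: or_false (←) rewrites 1 into (1 | 0), now ((a & ((a | a) | b)) | ((1 & ((1 | 0) | 1)) | (1 & 1)))
step 9: and_true (←) rewrites a into (a & 1), now ((a & ((a | (a & 1)) | b)) | ((1 & ((1 | 0) | 1)) | (1 & 1)))
step 10: absorb_and (←) rewrites 1 into (1 & (1 | b)), which is E2

YES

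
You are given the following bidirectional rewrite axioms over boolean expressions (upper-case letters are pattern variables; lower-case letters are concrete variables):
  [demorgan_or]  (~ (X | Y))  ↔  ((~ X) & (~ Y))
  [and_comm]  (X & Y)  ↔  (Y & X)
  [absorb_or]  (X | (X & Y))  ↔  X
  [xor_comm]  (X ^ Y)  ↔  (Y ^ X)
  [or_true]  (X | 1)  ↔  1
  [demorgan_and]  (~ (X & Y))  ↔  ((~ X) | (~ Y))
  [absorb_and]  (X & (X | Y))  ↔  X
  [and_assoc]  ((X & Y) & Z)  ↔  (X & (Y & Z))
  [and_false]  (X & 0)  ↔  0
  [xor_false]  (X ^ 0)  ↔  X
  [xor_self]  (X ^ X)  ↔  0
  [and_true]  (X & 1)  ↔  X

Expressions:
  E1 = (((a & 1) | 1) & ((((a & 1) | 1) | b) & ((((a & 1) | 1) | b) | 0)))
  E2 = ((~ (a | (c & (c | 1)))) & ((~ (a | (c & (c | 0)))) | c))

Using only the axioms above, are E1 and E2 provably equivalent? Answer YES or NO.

NO

All listed rules preserve value, hence provable equivalence implies equal values everywhere; look for a separating assignment.
a=0, b=0, c=1 gives E1 ↦ 1, E2 ↦ 0; values differ ⇒ not provably equivalent.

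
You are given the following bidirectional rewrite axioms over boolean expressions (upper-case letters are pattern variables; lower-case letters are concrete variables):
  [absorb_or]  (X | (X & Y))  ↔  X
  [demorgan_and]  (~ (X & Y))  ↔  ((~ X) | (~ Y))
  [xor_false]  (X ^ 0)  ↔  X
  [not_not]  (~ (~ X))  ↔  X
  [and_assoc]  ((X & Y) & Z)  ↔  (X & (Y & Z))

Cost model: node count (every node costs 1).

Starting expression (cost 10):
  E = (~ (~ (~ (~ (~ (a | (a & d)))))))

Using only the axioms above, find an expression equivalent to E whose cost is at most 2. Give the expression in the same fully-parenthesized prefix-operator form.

(~ a)   [cost 2]

(1) (a | (a & d))  =[absorb_or →]=  a    ⊢ (~ (~ (~ (~ (~ a)))))
(2) (~ (~ (~ (~ a))))  =[not_not →]=  (~ (~ a))    ⊢ (~ (~ (~ a)))
(3) (~ (~ (~ a)))  =[not_not →]=  (~ a)    ⊢ cost 2, within 2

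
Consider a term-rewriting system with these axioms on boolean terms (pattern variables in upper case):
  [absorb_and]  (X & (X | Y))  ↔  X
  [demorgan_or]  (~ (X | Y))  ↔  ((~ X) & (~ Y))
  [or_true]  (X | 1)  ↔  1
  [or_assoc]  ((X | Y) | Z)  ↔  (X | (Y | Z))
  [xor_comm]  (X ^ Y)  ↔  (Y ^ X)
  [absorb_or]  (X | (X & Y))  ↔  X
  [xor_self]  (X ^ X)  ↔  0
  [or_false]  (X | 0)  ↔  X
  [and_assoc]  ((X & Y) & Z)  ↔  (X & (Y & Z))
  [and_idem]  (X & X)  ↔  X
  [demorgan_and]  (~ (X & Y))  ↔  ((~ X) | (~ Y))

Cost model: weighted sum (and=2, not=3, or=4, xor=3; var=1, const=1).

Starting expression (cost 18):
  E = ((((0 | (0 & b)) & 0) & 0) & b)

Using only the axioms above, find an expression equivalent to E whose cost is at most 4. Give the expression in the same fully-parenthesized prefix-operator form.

(0 & b)   [cost 4]

1. [absorb_or →] (0 | (0 & b))  →  0;  E = (((0 & 0) & 0) & b)
2. [and_idem →] (0 & 0)  →  0;  E = ((0 & 0) & b)
3. [and_idem →] (0 & 0)  →  0;  cost 4 ≤ 4, done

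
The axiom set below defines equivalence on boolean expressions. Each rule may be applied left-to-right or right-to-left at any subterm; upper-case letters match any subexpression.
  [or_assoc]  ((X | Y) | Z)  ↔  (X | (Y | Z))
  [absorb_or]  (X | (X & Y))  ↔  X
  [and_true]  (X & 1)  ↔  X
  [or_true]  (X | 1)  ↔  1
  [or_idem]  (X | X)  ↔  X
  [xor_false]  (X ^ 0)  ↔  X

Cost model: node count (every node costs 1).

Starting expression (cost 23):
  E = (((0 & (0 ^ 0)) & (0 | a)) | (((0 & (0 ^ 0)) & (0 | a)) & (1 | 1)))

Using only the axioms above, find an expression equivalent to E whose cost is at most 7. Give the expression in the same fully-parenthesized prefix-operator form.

((0 & 0) & (0 | a))   [cost 7]

step 1: or_idem (→) rewrites (1 | 1) into 1, now (((0 & (0 ^ 0)) & (0 | a)) | (((0 & (0 ^ 0)) & (0 | a)) & 1))
step 2: absorb_or (→) rewrites (((0 & (0 ^ 0)) & (0 | a)) | (((0 & (0 ^ 0)) & (0 | a)) & 1)) into ((0 & (0 ^ 0)) & (0 | a))
step 3: xor_false (→) rewrites (0 ^ 0) into 0, reaching cost 7 (bound 7)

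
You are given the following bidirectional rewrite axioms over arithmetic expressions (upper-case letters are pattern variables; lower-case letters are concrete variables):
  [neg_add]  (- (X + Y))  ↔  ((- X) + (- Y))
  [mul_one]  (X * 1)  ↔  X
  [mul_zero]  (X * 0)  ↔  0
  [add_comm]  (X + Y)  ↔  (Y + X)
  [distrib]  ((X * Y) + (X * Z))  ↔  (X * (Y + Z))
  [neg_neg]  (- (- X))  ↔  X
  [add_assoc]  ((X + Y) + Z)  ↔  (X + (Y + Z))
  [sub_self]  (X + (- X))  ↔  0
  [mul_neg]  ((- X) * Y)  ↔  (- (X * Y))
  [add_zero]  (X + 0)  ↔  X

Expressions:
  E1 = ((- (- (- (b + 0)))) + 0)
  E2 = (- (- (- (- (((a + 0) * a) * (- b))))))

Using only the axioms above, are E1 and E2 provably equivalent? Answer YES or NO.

The axioms are sound identities: if E1 ↔* E2 then E1 and E2 evaluate identically under any assignment.
Under a=0, b=1: E1 evaluates to -1, E2 to 0. Distinct ⇒ no rewrite sequence connects them.

NO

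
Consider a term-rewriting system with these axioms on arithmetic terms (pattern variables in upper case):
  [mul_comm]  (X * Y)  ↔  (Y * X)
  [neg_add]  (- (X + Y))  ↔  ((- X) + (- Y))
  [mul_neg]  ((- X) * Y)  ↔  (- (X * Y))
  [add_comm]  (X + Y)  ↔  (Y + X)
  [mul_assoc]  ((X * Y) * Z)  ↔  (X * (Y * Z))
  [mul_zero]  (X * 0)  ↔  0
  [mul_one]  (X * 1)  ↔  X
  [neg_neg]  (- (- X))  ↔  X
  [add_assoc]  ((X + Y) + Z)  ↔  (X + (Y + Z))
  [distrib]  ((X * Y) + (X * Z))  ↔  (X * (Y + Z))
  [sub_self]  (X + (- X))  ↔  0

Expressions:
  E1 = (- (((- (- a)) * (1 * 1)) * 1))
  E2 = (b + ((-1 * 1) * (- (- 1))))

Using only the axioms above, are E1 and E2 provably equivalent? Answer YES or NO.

Every axiom is a valid identity, so a rewrite proof would force E1 and E2 to agree under every assignment.
At a=0, b=0: E1 = 0 but E2 = -1; they differ, so no derivation exists.

NO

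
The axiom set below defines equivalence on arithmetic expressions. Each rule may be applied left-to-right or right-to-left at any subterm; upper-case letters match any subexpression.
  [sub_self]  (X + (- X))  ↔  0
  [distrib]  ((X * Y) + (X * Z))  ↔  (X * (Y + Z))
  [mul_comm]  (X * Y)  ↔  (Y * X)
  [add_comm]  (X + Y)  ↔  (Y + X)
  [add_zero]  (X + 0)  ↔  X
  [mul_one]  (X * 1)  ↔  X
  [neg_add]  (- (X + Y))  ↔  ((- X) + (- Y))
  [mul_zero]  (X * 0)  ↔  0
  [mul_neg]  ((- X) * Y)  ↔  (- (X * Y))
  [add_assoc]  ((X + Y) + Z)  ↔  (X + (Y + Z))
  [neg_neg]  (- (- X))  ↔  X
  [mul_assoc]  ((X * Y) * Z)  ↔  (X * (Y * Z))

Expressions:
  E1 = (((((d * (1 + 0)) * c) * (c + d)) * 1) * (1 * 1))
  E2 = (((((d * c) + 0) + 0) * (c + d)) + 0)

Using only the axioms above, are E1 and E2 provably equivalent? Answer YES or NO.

YES

step 1: add_zero (→) rewrites (1 + 0) into 1, now (((((d * 1) * c) * (c + d)) * 1) * (1 * 1))
step 2: mul_one (→) rewrites (d * 1) into d, now ((((d * c) * (c + d)) * 1) * (1 * 1))
step 3: mul_one (→) rewrites (1 * 1) into 1, now ((((d * c) * (c + d)) * 1) * 1)
step 4: mul_one (→) rewrites (((d * c) * (c + d)) * 1) into ((d * c) * (c + d)), now (((d * c) * (c + d)) * 1)
step 5: mul_one (→) rewrites (((d * c) * (c + d)) * 1) into ((d * c) * (c + d))
step 6: add_zero (←) rewrites (d * c) into ((d * c) + 0), now (((d * c) + 0) * (c + d))
step 7: add_zero (←) rewrites ((d * c) + 0) into (((d * c) + 0) + 0), now ((((d * c) + 0) + 0) * (c + d))
step 8: add_zero (←) rewrites ((((d * c) + 0) + 0) * (c + d)) into (((((d * c) + 0) + 0) * (c + d)) + 0), which is E2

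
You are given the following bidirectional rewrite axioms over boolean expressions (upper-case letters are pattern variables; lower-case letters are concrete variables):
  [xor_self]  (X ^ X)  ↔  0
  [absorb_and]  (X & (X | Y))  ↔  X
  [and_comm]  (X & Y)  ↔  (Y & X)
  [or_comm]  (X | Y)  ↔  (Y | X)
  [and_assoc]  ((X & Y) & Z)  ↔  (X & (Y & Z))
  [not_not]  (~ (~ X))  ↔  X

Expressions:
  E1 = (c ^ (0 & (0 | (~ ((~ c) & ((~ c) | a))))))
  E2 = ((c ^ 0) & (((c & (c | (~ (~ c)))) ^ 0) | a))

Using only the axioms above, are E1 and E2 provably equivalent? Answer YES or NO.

step 1: absorb_and (→) rewrites ((~ c) & ((~ c) | a)) into (~ c), now (c ^ (0 & (0 | (~ (~ c)))))
step 2: not_not (→) rewrites (~ (~ c)) into c, now (c ^ (0 & (0 | c)))
step 3: absorb_and (→) rewrites (0 & (0 | c)) into 0, now (c ^ 0)
step 4: absorb_and (←) rewrites (c ^ 0) into ((c ^ 0) & ((c ^ 0) | a))
step 5: absorb_and (←) rewrites c into (c & (c | c)), now ((c ^ 0) & (((c & (c | c)) ^ 0) | a))
step 6: not_not (←) rewrites c into (~ (~ c)), which is E2

YES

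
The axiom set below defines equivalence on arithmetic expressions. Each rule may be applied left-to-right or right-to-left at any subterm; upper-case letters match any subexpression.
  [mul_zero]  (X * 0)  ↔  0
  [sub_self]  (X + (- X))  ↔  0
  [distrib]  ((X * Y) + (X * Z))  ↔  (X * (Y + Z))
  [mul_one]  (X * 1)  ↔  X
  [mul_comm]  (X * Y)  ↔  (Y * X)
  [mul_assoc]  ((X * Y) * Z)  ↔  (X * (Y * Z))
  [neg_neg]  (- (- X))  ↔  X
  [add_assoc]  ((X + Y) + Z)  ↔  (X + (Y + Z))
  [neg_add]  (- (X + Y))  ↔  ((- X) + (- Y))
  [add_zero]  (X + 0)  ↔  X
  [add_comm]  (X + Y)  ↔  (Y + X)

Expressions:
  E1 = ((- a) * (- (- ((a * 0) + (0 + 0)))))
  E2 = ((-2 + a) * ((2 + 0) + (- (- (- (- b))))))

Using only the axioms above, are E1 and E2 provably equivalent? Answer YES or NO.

The axioms are sound identities: if E1 ↔* E2 then E1 and E2 evaluate identically under any assignment.
Under a=0, b=0: E1 evaluates to 0, E2 to -4. Distinct ⇒ no rewrite sequence connects them.

NO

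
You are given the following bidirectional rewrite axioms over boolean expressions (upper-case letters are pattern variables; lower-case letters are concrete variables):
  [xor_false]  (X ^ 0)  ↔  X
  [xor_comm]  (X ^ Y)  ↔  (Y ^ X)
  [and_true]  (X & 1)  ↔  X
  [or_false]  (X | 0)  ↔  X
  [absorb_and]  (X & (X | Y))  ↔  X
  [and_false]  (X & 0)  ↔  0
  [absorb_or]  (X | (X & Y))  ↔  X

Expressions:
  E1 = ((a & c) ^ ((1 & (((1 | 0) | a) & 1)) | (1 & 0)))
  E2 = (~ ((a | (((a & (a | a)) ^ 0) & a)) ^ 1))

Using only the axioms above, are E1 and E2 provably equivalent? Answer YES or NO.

Every axiom is a valid identity, so a rewrite proof would force E1 and E2 to agree under every assignment.
At a=0, c=0: E1 = 1 but E2 = 0; they differ, so no derivation exists.

NO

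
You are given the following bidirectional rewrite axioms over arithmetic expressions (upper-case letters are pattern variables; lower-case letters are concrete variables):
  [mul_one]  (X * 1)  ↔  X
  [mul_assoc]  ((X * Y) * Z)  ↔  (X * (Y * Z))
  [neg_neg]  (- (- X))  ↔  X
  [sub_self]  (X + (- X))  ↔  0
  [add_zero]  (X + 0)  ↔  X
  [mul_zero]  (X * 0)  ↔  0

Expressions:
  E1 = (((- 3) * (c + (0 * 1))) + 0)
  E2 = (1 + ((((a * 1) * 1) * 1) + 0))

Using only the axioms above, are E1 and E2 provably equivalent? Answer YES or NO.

The axioms are sound identities: if E1 ↔* E2 then E1 and E2 evaluate identically under any assignment.
Under a=0, c=0: E1 evaluates to 0, E2 to 1. Distinct ⇒ no rewrite sequence connects them.

NO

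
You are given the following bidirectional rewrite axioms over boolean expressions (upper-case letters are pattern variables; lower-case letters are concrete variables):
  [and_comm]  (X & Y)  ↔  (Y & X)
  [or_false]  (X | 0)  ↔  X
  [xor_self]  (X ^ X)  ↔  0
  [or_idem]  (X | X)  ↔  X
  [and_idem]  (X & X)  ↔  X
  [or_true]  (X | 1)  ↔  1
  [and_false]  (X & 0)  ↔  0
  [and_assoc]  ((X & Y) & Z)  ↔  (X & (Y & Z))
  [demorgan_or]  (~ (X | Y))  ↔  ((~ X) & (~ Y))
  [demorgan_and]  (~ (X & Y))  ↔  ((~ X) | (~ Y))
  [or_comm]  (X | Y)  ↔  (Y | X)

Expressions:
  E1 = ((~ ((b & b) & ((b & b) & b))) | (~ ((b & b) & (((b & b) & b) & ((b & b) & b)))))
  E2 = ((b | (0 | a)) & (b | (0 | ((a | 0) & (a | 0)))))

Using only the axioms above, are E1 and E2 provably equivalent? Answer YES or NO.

NO

The axioms are sound identities: if E1 ↔* E2 then E1 and E2 evaluate identically under any assignment.
Under a=0, b=0: E1 evaluates to 1, E2 to 0. Distinct ⇒ no rewrite sequence connects them.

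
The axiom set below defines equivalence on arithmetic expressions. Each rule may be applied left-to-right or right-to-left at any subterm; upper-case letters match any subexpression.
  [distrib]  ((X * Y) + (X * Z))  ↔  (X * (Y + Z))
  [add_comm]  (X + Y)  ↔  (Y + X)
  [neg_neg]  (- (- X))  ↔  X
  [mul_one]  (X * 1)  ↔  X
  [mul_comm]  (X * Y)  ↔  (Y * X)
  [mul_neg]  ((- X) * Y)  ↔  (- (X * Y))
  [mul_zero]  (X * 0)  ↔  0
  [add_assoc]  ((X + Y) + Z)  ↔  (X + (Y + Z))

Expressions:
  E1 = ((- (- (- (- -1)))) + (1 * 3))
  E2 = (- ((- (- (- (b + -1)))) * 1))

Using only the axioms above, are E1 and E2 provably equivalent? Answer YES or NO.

Every axiom is a valid identity, so a rewrite proof would force E1 and E2 to agree under every assignment.
At b=0: E1 = 2 but E2 = -1; they differ, so no derivation exists.

NO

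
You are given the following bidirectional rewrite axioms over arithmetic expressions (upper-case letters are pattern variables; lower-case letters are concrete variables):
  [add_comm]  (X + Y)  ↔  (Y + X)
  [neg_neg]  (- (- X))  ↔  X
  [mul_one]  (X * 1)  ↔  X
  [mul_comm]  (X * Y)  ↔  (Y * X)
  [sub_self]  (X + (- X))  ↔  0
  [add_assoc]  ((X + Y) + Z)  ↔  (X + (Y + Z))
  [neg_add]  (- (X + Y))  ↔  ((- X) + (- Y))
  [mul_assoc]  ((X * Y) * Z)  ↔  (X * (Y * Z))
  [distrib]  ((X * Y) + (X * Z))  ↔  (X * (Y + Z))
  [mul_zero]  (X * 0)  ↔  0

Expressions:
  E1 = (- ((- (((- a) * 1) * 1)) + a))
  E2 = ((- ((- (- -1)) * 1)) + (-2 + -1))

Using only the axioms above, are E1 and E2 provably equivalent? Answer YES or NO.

NO

Every axiom is a valid identity, so a rewrite proof would force E1 and E2 to agree under every assignment.
At a=0: E1 = 0 but E2 = -2; they differ, so no derivation exists.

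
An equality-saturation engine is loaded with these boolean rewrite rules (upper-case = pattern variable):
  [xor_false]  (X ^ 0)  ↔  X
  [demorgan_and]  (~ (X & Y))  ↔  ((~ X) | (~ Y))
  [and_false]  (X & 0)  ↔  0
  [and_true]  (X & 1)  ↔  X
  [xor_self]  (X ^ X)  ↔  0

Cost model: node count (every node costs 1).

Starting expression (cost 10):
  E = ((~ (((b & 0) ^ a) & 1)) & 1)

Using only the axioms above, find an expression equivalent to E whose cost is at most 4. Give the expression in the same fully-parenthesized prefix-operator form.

(~ (0 ^ a))   [cost 4]

1. [and_true →] ((~ (((b & 0) ^ a) & 1)) & 1)  →  (~ (((b & 0) ^ a) & 1))
2. [and_true →] (((b & 0) ^ a) & 1)  →  ((b & 0) ^ a);  E = (~ ((b & 0) ^ a))
3. [and_false →] (b & 0)  →  0;  cost 4 ≤ 4, done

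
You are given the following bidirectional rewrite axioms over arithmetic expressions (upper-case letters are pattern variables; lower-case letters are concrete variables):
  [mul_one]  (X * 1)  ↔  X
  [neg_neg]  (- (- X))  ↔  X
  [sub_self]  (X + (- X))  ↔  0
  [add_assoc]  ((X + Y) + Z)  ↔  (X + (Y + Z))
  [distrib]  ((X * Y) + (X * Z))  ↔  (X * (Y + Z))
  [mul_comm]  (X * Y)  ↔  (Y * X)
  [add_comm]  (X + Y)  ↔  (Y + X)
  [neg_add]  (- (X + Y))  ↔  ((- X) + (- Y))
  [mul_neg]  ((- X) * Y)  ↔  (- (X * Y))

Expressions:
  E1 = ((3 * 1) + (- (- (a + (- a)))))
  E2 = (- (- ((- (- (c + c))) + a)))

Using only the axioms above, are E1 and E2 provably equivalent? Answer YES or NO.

Every axiom is a valid identity, so a rewrite proof would force E1 and E2 to agree under every assignment.
At a=0, c=0: E1 = 3 but E2 = 0; they differ, so no derivation exists.

NO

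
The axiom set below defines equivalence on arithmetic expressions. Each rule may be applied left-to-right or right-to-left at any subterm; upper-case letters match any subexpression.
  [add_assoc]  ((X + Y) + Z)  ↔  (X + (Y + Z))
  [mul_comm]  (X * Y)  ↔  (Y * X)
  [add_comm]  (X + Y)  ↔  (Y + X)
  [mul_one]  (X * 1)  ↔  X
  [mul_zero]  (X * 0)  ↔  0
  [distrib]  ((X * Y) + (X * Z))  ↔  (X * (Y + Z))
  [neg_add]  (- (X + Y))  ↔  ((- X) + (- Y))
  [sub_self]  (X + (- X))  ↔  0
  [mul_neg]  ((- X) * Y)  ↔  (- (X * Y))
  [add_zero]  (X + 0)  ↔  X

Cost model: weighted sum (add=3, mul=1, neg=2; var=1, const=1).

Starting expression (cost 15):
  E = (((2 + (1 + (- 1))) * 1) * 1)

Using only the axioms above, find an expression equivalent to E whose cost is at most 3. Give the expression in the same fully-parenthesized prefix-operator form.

(2 * 1)   [cost 3]

1. [sub_self →] (1 + (- 1))  →  0;  E = (((2 + 0) * 1) * 1)
2. [mul_one →] (((2 + 0) * 1) * 1)  →  ((2 + 0) * 1)
3. [add_zero →] (2 + 0)  →  2;  cost 3 ≤ 3, done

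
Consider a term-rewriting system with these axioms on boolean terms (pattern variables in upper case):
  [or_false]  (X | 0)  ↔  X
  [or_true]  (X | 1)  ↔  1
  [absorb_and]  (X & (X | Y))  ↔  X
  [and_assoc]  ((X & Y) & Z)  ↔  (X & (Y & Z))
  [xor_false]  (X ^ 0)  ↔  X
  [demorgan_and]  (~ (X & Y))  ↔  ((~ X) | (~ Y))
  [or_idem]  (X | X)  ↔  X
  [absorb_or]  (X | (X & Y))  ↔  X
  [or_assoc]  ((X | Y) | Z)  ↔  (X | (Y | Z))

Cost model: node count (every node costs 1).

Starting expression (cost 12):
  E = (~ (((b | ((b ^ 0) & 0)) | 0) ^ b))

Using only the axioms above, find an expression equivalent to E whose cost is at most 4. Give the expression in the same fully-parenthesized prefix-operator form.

step 1: or_false (→) rewrites ((b | ((b ^ 0) & 0)) | 0) into (b | ((b ^ 0) & 0)), now (~ ((b | ((b ^ 0) & 0)) ^ b))
step 2: xor_false (→) rewrites (b ^ 0) into b, now (~ ((b | (b & 0)) ^ b))
step 3: absorb_or (→) rewrites (b | (b & 0)) into b, reaching cost 4 (bound 4)

(~ (b ^ b))   [cost 4]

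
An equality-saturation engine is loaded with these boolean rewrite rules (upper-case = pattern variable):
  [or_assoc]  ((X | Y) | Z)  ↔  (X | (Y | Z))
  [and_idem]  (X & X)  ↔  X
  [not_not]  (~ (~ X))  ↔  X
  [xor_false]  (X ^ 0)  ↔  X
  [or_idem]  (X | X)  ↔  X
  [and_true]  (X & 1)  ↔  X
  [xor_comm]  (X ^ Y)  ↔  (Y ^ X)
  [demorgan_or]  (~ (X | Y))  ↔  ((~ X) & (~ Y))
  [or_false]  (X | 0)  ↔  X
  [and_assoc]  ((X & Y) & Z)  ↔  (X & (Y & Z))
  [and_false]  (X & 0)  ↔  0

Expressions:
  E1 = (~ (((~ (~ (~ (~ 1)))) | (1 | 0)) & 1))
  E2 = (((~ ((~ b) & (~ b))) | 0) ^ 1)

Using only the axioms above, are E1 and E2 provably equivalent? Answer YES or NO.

Every axiom is a valid identity, so a rewrite proof would force E1 and E2 to agree under every assignment.
At b=0: E1 = 0 but E2 = 1; they differ, so no derivation exists.

NO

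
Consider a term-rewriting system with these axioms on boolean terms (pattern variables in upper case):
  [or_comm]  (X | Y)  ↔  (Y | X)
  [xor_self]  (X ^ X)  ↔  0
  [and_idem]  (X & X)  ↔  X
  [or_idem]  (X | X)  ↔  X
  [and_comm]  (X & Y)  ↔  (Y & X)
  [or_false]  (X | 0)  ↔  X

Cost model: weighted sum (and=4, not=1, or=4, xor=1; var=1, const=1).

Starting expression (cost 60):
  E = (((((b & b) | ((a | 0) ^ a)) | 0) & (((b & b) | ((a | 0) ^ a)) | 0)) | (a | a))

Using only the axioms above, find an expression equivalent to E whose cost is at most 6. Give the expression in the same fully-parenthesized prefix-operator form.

step 1: and_idem (→) rewrites ((((b & b) | ((a | 0) ^ a)) | 0) & (((b & b) | ((a | 0) ^ a)) | 0)) into (((b & b) | ((a | 0) ^ a)) | 0), now ((((b & b) | ((a | 0) ^ a)) | 0) | (a | a))
step 2: or_false (→) rewrites (a | 0) into a, now ((((b & b) | (a ^ a)) | 0) | (a | a))
step 3: or_idem (→) rewrites (a | a) into a, now ((((b & b) | (a ^ a)) | 0) | a)
step 4: xor_self (→) rewrites (a ^ a) into 0, now ((((b & b) | 0) | 0) | a)
step 5: and_idem (→) rewrites (b & b) into b, now (((b | 0) | 0) | a)
step 6: or_false (→) rewrites ((b | 0) | 0) into (b | 0), now ((b | 0) | a)
step 7: or_false (→) rewrites (b | 0) into b, reaching cost 6 (bound 6)

(b | a)   [cost 6]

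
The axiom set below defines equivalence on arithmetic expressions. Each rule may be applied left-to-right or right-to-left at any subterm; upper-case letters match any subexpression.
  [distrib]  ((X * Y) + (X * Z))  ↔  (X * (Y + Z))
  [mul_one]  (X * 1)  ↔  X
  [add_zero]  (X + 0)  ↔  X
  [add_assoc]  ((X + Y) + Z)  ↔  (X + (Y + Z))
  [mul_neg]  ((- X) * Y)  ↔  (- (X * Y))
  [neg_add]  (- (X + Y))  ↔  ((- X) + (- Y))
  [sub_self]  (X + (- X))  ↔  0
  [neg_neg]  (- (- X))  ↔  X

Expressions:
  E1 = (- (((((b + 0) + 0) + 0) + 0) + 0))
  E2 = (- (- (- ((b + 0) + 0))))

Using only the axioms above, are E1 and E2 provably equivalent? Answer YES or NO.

step 1: add_zero (→) rewrites (((((b + 0) + 0) + 0) + 0) + 0) into ((((b + 0) + 0) + 0) + 0), now (- ((((b + 0) + 0) + 0) + 0))
step 2: add_zero (→) rewrites (((b + 0) + 0) + 0) into ((b + 0) + 0), now (- (((b + 0) + 0) + 0))
step 3: add_zero (→) rewrites (((b + 0) + 0) + 0) into ((b + 0) + 0), now (- ((b + 0) + 0))
step 4: add_zero (→) rewrites ((b + 0) + 0) into (b + 0), now (- (b + 0))
step 5: add_zero (→) rewrites (b + 0) into b, now (- b)
step 6: neg_neg (←) rewrites (- b) into (- (- (- b)))
step 7: add_zero (←) rewrites b into (b + 0), now (- (- (- (b + 0))))
step 8: add_zero (←) rewrites (b + 0) into ((b + 0) + 0), which is E2

YES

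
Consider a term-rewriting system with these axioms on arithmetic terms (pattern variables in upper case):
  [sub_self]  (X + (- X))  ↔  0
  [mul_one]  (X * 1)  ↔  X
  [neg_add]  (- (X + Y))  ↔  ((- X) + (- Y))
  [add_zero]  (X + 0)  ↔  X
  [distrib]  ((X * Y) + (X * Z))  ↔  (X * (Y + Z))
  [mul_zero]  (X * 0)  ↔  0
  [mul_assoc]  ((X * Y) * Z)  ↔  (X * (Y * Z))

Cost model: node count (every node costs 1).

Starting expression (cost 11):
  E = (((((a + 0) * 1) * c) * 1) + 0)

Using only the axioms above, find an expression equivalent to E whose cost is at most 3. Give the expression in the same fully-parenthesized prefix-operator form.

(1) ((a + 0) * 1)  =[mul_one →]=  (a + 0)    ⊢ ((((a + 0) * c) * 1) + 0)
(2) (a + 0)  =[add_zero →]=  a    ⊢ (((a * c) * 1) + 0)
(3) ((a * c) * 1)  =[mul_one →]=  (a * c)    ⊢ ((a * c) + 0)
(4) ((a * c) + 0)  =[add_zero →]=  (a * c)    ⊢ cost 3, within 3

(a * c)   [cost 3]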